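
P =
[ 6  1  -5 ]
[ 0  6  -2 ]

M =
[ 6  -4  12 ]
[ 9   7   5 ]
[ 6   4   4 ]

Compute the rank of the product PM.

First compute PM:
[[ 15, -37,  57],
 [ 42,  34,  22]]
Now row reduce the product.
R2 ← R2 − (14/5)·R1: [0, 688/5, -688/5]
2 nonzero rows, so rank(PM) = 2.

2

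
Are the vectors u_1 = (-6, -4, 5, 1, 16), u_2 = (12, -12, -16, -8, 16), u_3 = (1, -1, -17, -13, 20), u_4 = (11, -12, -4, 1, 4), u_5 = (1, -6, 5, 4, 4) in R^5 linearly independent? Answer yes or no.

Form the matrix with these vectors as rows and row reduce.
R2 ← R2 + (2)·R1: [0, -20, -6, -6, 48]
R3 ← R3 + (1/6)·R1: [0, -5/3, -97/6, -77/6, 68/3]
R4 ← R4 + (11/6)·R1: [0, -58/3, 31/6, 17/6, 100/3]
R5 ← R5 + (1/6)·R1: [0, -20/3, 35/6, 25/6, 20/3]
R3 ← R3 − (1/12)·R2: [0, 0, -47/3, -37/3, 56/3]
R4 ← R4 − (29/30)·R2: [0, 0, 329/30, 259/30, -196/15]
R5 ← R5 − (1/3)·R2: [0, 0, 47/6, 37/6, -28/3]
R4 ← R4 + (7/10)·R3: [0, 0, 0, 0, 0]
R5 ← R5 + (1/2)·R3: [0, 0, 0, 0, 0]
3 nonzero rows, so the 5 vectors span a space of dimension 3.
Since 3 < 5, the vectors are linearly dependent.

no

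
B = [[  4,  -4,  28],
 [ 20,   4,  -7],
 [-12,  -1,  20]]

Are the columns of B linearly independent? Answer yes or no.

Row reduce B to echelon form.
R2 ← R2 − (5)·R1: [0, 24, -147]
R3 ← R3 + (3)·R1: [0, -13, 104]
R3 ← R3 + (13/24)·R2: [0, 0, 195/8]
3 pivots among 3 columns.
Every column is a pivot column, so the columns are linearly independent.

yes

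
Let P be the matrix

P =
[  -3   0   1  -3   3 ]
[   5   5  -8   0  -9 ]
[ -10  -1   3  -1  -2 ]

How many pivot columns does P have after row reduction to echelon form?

3

Row reduce to echelon form.
R2 ← R2 + (5/3)·R1: [0, 5, -19/3, -5, -4]
R3 ← R3 − (10/3)·R1: [0, -1, -1/3, 9, -12]
R3 ← R3 + (1/5)·R2: [0, 0, -8/5, 8, -64/5]
Echelon form has 3 nonzero rows, so rank(P) = 3.
Each nonzero row contributes one pivot column: 3 pivot columns.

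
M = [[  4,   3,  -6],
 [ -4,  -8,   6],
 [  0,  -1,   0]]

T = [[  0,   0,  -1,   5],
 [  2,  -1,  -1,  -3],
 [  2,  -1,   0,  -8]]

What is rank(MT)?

2

First compute MT:
[[ -6,   3,  -7,  59],
 [ -4,   2,  12, -44],
 [ -2,   1,   1,   3]]
Now row reduce the product.
R2 ← R2 − (2/3)·R1: [0, 0, 50/3, -250/3]
R3 ← R3 − (1/3)·R1: [0, 0, 10/3, -50/3]
R3 ← R3 − (1/5)·R2: [0, 0, 0, 0]
2 nonzero rows, so rank(MT) = 2.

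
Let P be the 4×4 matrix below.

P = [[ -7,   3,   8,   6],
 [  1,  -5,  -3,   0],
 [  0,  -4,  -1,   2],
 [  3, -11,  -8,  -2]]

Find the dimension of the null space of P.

1

Row reduce to echelon form.
R2 ← R2 + (1/7)·R1: [0, -32/7, -13/7, 6/7]
R4 ← R4 + (3/7)·R1: [0, -68/7, -32/7, 4/7]
R3 ← R3 − (7/8)·R2: [0, 0, 5/8, 5/4]
R4 ← R4 − (17/8)·R2: [0, 0, -5/8, -5/4]
R4 ← R4 + R3: [0, 0, 0, 0]
3 nonzero rows, so rank(P) = 3.
P has 4 columns; by rank–nullity, nullity = 4 − 3 = 1.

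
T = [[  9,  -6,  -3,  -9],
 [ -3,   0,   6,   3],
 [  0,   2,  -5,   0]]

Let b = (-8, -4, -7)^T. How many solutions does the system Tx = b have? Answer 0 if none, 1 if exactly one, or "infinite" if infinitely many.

0

Row reduce the augmented matrix [T | b].
R2 ← R2 + (1/3)·R1: [0, -2, 5, 0, -20/3]
R3 ← R3 + R2: [0, 0, 0, 0, -41/3]
The echelon form has 3 nonzero rows; the last pivot sits in the augmented column, so rank(T) = 2 but rank([T|b]) = 3.
Since the ranks differ, the system is inconsistent.
It has no solutions.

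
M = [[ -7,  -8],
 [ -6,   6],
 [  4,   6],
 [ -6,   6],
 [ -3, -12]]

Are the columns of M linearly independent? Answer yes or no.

yes

Row reduce M to echelon form.
R2 ← R2 − (6/7)·R1: [0, 90/7]
R3 ← R3 + (4/7)·R1: [0, 10/7]
R4 ← R4 − (6/7)·R1: [0, 90/7]
R5 ← R5 − (3/7)·R1: [0, -60/7]
R3 ← R3 − (1/9)·R2: [0, 0]
R4 ← R4 − R2: [0, 0]
R5 ← R5 + (2/3)·R2: [0, 0]
2 pivots among 2 columns.
Every column is a pivot column, so the columns are linearly independent.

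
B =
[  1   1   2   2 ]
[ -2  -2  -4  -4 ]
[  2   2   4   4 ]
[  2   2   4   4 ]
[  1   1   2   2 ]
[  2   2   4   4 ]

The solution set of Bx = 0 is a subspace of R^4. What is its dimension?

Row reduce to echelon form.
R2 ← R2 + (2)·R1: [0, 0, 0, 0]
R3 ← R3 − (2)·R1: [0, 0, 0, 0]
R4 ← R4 − (2)·R1: [0, 0, 0, 0]
R5 ← R5 − R1: [0, 0, 0, 0]
R6 ← R6 − (2)·R1: [0, 0, 0, 0]
1 nonzero row, so rank(B) = 1.
B has 4 columns; by rank–nullity, nullity = 4 − 1 = 3.

3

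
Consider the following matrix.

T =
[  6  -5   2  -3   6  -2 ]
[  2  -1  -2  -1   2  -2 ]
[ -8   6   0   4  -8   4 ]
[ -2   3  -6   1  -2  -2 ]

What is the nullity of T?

4

Row reduce to echelon form.
R2 ← R2 − (1/3)·R1: [0, 2/3, -8/3, 0, 0, -4/3]
R3 ← R3 + (4/3)·R1: [0, -2/3, 8/3, 0, 0, 4/3]
R4 ← R4 + (1/3)·R1: [0, 4/3, -16/3, 0, 0, -8/3]
R3 ← R3 + R2: [0, 0, 0, 0, 0, 0]
R4 ← R4 − (2)·R2: [0, 0, 0, 0, 0, 0]
2 nonzero rows, so rank(T) = 2.
T has 6 columns; by rank–nullity, nullity = 6 − 2 = 4.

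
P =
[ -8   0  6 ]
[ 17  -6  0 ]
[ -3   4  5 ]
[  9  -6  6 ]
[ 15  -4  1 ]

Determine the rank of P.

Row reduce to echelon form.
R2 ← R2 + (17/8)·R1: [0, -6, 51/4]
R3 ← R3 − (3/8)·R1: [0, 4, 11/4]
R4 ← R4 + (9/8)·R1: [0, -6, 51/4]
R5 ← R5 + (15/8)·R1: [0, -4, 49/4]
R3 ← R3 + (2/3)·R2: [0, 0, 45/4]
R4 ← R4 − R2: [0, 0, 0]
R5 ← R5 − (2/3)·R2: [0, 0, 15/4]
R5 ← R5 − (1/3)·R3: [0, 0, 0]
Echelon form has 3 nonzero rows, so rank(P) = 3.

3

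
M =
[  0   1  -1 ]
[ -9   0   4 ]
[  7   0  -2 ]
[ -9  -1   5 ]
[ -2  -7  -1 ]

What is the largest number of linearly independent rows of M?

3

Row reduce to echelon form.
Swap R1 ↔ R2
R3 ← R3 + (7/9)·R1: [0, 0, 10/9]
R4 ← R4 − R1: [0, -1, 1]
R5 ← R5 − (2/9)·R1: [0, -7, -17/9]
R4 ← R4 + R2: [0, 0, 0]
R5 ← R5 + (7)·R2: [0, 0, -80/9]
R5 ← R5 + (8)·R3: [0, 0, 0]
Echelon form has 3 nonzero rows, so rank(M) = 3.
The rank gives the maximum number of linearly independent rows: 3.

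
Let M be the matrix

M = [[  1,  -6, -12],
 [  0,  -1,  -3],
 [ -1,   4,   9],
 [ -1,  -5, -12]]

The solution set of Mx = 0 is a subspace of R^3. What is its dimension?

0

Row reduce to echelon form.
R3 ← R3 + R1: [0, -2, -3]
R4 ← R4 + R1: [0, -11, -24]
R3 ← R3 − (2)·R2: [0, 0, 3]
R4 ← R4 − (11)·R2: [0, 0, 9]
R4 ← R4 − (3)·R3: [0, 0, 0]
3 nonzero rows, so rank(M) = 3.
M has 3 columns; by rank–nullity, nullity = 3 − 3 = 0.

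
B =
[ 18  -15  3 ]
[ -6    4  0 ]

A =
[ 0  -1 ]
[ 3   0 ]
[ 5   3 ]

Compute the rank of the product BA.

First compute BA:
[[-30,  -9],
 [ 12,   6]]
Now row reduce the product.
R2 ← R2 + (2/5)·R1: [0, 12/5]
2 nonzero rows, so rank(BA) = 2.

2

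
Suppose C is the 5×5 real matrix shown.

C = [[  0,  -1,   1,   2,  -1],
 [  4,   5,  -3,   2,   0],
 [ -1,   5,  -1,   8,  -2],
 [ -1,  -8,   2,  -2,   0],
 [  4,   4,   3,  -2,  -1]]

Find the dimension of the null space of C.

1

Row reduce to echelon form.
Swap R1 ↔ R2
R3 ← R3 + (1/4)·R1: [0, 25/4, -7/4, 17/2, -2]
R4 ← R4 + (1/4)·R1: [0, -27/4, 5/4, -3/2, 0]
R5 ← R5 − R1: [0, -1, 6, -4, -1]
R3 ← R3 + (25/4)·R2: [0, 0, 9/2, 21, -33/4]
R4 ← R4 − (27/4)·R2: [0, 0, -11/2, -15, 27/4]
R5 ← R5 − R2: [0, 0, 5, -6, 0]
R4 ← R4 + (11/9)·R3: [0, 0, 0, 32/3, -10/3]
R5 ← R5 − (10/9)·R3: [0, 0, 0, -88/3, 55/6]
R5 ← R5 + (11/4)·R4: [0, 0, 0, 0, 0]
4 nonzero rows, so rank(C) = 4.
C has 5 columns; by rank–nullity, nullity = 5 − 4 = 1.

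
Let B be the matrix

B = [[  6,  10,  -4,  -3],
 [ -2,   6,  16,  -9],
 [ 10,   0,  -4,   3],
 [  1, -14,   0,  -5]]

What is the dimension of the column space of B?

Row reduce to echelon form.
R2 ← R2 + (1/3)·R1: [0, 28/3, 44/3, -10]
R3 ← R3 − (5/3)·R1: [0, -50/3, 8/3, 8]
R4 ← R4 − (1/6)·R1: [0, -47/3, 2/3, -9/2]
R3 ← R3 + (25/14)·R2: [0, 0, 202/7, -69/7]
R4 ← R4 + (47/28)·R2: [0, 0, 177/7, -149/7]
R4 ← R4 − (177/202)·R3: [0, 0, 0, -2555/202]
Echelon form has 4 nonzero rows, so rank(B) = 4.
The column space has dimension equal to the rank: 4.

4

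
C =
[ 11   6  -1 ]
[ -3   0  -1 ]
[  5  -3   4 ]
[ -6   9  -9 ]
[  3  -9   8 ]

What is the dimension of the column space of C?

2

Row reduce to echelon form.
R2 ← R2 + (3/11)·R1: [0, 18/11, -14/11]
R3 ← R3 − (5/11)·R1: [0, -63/11, 49/11]
R4 ← R4 + (6/11)·R1: [0, 135/11, -105/11]
R5 ← R5 − (3/11)·R1: [0, -117/11, 91/11]
R3 ← R3 + (7/2)·R2: [0, 0, 0]
R4 ← R4 − (15/2)·R2: [0, 0, 0]
R5 ← R5 + (13/2)·R2: [0, 0, 0]
Echelon form has 2 nonzero rows, so rank(C) = 2.
The column space has dimension equal to the rank: 2.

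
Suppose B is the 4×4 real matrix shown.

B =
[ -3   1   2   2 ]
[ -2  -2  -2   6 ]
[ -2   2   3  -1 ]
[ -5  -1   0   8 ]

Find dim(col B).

2

Row reduce to echelon form.
R2 ← R2 − (2/3)·R1: [0, -8/3, -10/3, 14/3]
R3 ← R3 − (2/3)·R1: [0, 4/3, 5/3, -7/3]
R4 ← R4 − (5/3)·R1: [0, -8/3, -10/3, 14/3]
R3 ← R3 + (1/2)·R2: [0, 0, 0, 0]
R4 ← R4 − R2: [0, 0, 0, 0]
Echelon form has 2 nonzero rows, so rank(B) = 2.
The column space has dimension equal to the rank: 2.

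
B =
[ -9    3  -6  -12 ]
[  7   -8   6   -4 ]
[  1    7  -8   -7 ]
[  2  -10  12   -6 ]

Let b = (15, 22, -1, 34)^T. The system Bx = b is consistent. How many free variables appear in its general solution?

0

Row reduce the augmented matrix [B | b].
R2 ← R2 + (7/9)·R1: [0, -17/3, 4/3, -40/3, 101/3]
R3 ← R3 + (1/9)·R1: [0, 22/3, -26/3, -25/3, 2/3]
R4 ← R4 + (2/9)·R1: [0, -28/3, 32/3, -26/3, 112/3]
R3 ← R3 + (22/17)·R2: [0, 0, -118/17, -435/17, 752/17]
R4 ← R4 − (28/17)·R2: [0, 0, 144/17, 226/17, -308/17]
R4 ← R4 + (72/59)·R3: [0, 0, 0, -1058/59, 2116/59]
The echelon form has 4 nonzero rows, and every pivot lies in the first 4 columns, so rank(B) = rank([B|b]) = 4.
The system is consistent.
Free variables = (unknowns) − (rank) = 4 − 4 = 0.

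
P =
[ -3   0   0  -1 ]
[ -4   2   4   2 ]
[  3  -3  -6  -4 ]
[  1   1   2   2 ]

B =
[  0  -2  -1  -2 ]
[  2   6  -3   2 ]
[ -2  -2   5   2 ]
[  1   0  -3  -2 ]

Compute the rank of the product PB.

First compute PB:
[[ -1,   6,   6,   8],
 [ -2,  12,  12,  16],
 [  2, -12, -12, -16],
 [  0,   0,   0,   0]]
Now row reduce the product.
R2 ← R2 − (2)·R1: [0, 0, 0, 0]
R3 ← R3 + (2)·R1: [0, 0, 0, 0]
1 nonzero row, so rank(PB) = 1.

1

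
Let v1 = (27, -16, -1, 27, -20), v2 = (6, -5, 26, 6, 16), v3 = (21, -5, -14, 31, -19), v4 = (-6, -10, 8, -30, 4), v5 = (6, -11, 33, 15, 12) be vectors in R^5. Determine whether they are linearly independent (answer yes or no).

Form the matrix with these vectors as rows and row reduce.
R2 ← R2 − (2/9)·R1: [0, -13/9, 236/9, 0, 184/9]
R3 ← R3 − (7/9)·R1: [0, 67/9, -119/9, 10, -31/9]
R4 ← R4 + (2/9)·R1: [0, -122/9, 70/9, -24, -4/9]
R5 ← R5 − (2/9)·R1: [0, -67/9, 299/9, 9, 148/9]
R3 ← R3 + (67/13)·R2: [0, 0, 1585/13, 10, 1325/13]
R4 ← R4 − (122/13)·R2: [0, 0, -3098/13, -24, -2500/13]
R5 ← R5 − (67/13)·R2: [0, 0, -1325/13, 9, -1156/13]
R4 ← R4 + (3098/1585)·R3: [0, 0, 0, -1412/317, 2190/317]
R5 ← R5 + (265/317)·R3: [0, 0, 0, 5503/317, -1179/317]
R5 ← R5 + (5503/1412)·R4: [0, 0, 0, 0, 16383/706]
5 nonzero rows, so the 5 vectors span a space of dimension 5.
Since 5 = 5, the vectors are linearly independent.

yes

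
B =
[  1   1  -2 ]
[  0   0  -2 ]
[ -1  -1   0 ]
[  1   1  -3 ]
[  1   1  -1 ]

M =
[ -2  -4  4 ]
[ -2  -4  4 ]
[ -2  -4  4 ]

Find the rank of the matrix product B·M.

1

First compute BM:
[[  0,   0,   0],
 [  4,   8,  -8],
 [  4,   8,  -8],
 [  2,   4,  -4],
 [ -2,  -4,   4]]
Now row reduce the product.
Swap R1 ↔ R2
R3 ← R3 − R1: [0, 0, 0]
R4 ← R4 − (1/2)·R1: [0, 0, 0]
R5 ← R5 + (1/2)·R1: [0, 0, 0]
1 nonzero row, so rank(BM) = 1.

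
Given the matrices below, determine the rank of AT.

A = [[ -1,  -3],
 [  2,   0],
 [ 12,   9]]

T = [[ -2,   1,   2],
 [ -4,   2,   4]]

First compute AT:
[[ 14,  -7, -14],
 [ -4,   2,   4],
 [-60,  30,  60]]
Now row reduce the product.
R2 ← R2 + (2/7)·R1: [0, 0, 0]
R3 ← R3 + (30/7)·R1: [0, 0, 0]
1 nonzero row, so rank(AT) = 1.

1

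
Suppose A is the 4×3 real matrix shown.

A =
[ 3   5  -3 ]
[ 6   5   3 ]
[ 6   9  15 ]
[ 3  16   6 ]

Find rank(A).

Row reduce to echelon form.
R2 ← R2 − (2)·R1: [0, -5, 9]
R3 ← R3 − (2)·R1: [0, -1, 21]
R4 ← R4 − R1: [0, 11, 9]
R3 ← R3 − (1/5)·R2: [0, 0, 96/5]
R4 ← R4 + (11/5)·R2: [0, 0, 144/5]
R4 ← R4 − (3/2)·R3: [0, 0, 0]
Echelon form has 3 nonzero rows, so rank(A) = 3.

3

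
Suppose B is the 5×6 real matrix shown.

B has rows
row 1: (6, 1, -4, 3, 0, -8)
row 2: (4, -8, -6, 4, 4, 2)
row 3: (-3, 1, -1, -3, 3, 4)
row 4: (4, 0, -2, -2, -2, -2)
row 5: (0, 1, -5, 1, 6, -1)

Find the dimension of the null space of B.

Row reduce to echelon form.
R2 ← R2 − (2/3)·R1: [0, -26/3, -10/3, 2, 4, 22/3]
R3 ← R3 + (1/2)·R1: [0, 3/2, -3, -3/2, 3, 0]
R4 ← R4 − (2/3)·R1: [0, -2/3, 2/3, -4, -2, 10/3]
R3 ← R3 + (9/52)·R2: [0, 0, -93/26, -15/13, 48/13, 33/26]
R4 ← R4 − (1/13)·R2: [0, 0, 12/13, -54/13, -30/13, 36/13]
R5 ← R5 + (3/26)·R2: [0, 0, -70/13, 16/13, 84/13, -2/13]
R4 ← R4 + (8/31)·R3: [0, 0, 0, -138/31, -42/31, 96/31]
R5 ← R5 − (140/93)·R3: [0, 0, 0, 92/31, 28/31, -64/31]
R5 ← R5 + (2/3)·R4: [0, 0, 0, 0, 0, 0]
4 nonzero rows, so rank(B) = 4.
B has 6 columns; by rank–nullity, nullity = 6 − 4 = 2.

2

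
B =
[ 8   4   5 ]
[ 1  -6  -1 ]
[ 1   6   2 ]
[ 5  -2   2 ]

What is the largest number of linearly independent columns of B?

Row reduce to echelon form.
R2 ← R2 − (1/8)·R1: [0, -13/2, -13/8]
R3 ← R3 − (1/8)·R1: [0, 11/2, 11/8]
R4 ← R4 − (5/8)·R1: [0, -9/2, -9/8]
R3 ← R3 + (11/13)·R2: [0, 0, 0]
R4 ← R4 − (9/13)·R2: [0, 0, 0]
Echelon form has 2 nonzero rows, so rank(B) = 2.
The rank gives the maximum number of linearly independent columns: 2.

2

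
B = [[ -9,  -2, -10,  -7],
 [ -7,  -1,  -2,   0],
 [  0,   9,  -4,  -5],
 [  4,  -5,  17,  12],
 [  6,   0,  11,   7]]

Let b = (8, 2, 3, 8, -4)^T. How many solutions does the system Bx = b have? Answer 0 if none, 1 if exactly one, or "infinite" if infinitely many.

0

Row reduce the augmented matrix [B | b].
R2 ← R2 − (7/9)·R1: [0, 5/9, 52/9, 49/9, -38/9]
R4 ← R4 + (4/9)·R1: [0, -53/9, 113/9, 80/9, 104/9]
R5 ← R5 + (2/3)·R1: [0, -4/3, 13/3, 7/3, 4/3]
R3 ← R3 − (81/5)·R2: [0, 0, -488/5, -466/5, 357/5]
R4 ← R4 + (53/5)·R2: [0, 0, 369/5, 333/5, -166/5]
R5 ← R5 + (12/5)·R2: [0, 0, 91/5, 77/5, -44/5]
R4 ← R4 + (369/488)·R3: [0, 0, 0, -945/244, 10145/488]
R5 ← R5 + (91/488)·R3: [0, 0, 0, -483/244, 2203/488]
R5 ← R5 − (23/45)·R4: [0, 0, 0, 0, -55/9]
The echelon form has 5 nonzero rows; the last pivot sits in the augmented column, so rank(B) = 4 but rank([B|b]) = 5.
Since the ranks differ, the system is inconsistent.
It has no solutions.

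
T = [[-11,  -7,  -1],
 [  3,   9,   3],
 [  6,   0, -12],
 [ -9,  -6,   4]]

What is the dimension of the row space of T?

3

Row reduce to echelon form.
R2 ← R2 + (3/11)·R1: [0, 78/11, 30/11]
R3 ← R3 + (6/11)·R1: [0, -42/11, -138/11]
R4 ← R4 − (9/11)·R1: [0, -3/11, 53/11]
R3 ← R3 + (7/13)·R2: [0, 0, -144/13]
R4 ← R4 + (1/26)·R2: [0, 0, 64/13]
R4 ← R4 + (4/9)·R3: [0, 0, 0]
Echelon form has 3 nonzero rows, so rank(T) = 3.
The row space has dimension equal to the rank: 3.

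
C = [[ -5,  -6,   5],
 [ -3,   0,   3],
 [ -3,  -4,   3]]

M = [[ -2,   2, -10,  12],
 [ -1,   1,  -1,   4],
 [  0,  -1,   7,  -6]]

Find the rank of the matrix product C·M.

2

First compute CM:
[[ 16, -21,  91, -114],
 [  6,  -9,  51, -54],
 [ 10, -13,  55, -70]]
Now row reduce the product.
R2 ← R2 − (3/8)·R1: [0, -9/8, 135/8, -45/4]
R3 ← R3 − (5/8)·R1: [0, 1/8, -15/8, 5/4]
R3 ← R3 + (1/9)·R2: [0, 0, 0, 0]
2 nonzero rows, so rank(CM) = 2.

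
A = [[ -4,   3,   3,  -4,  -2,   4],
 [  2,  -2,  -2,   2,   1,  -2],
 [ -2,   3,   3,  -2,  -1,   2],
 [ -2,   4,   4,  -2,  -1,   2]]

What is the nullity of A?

Row reduce to echelon form.
R2 ← R2 + (1/2)·R1: [0, -1/2, -1/2, 0, 0, 0]
R3 ← R3 − (1/2)·R1: [0, 3/2, 3/2, 0, 0, 0]
R4 ← R4 − (1/2)·R1: [0, 5/2, 5/2, 0, 0, 0]
R3 ← R3 + (3)·R2: [0, 0, 0, 0, 0, 0]
R4 ← R4 + (5)·R2: [0, 0, 0, 0, 0, 0]
2 nonzero rows, so rank(A) = 2.
A has 6 columns; by rank–nullity, nullity = 6 − 2 = 4.

4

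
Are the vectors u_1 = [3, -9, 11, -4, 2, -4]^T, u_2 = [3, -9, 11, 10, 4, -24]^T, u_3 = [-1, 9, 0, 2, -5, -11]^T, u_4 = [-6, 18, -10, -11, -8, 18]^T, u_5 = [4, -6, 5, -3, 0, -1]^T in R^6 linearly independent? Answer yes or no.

no

Form the matrix with these vectors as rows and row reduce.
R2 ← R2 − R1: [0, 0, 0, 14, 2, -20]
R3 ← R3 + (1/3)·R1: [0, 6, 11/3, 2/3, -13/3, -37/3]
R4 ← R4 + (2)·R1: [0, 0, 12, -19, -4, 10]
R5 ← R5 − (4/3)·R1: [0, 6, -29/3, 7/3, -8/3, 13/3]
Swap R2 ↔ R3
R5 ← R5 − R2: [0, 0, -40/3, 5/3, 5/3, 50/3]
Swap R3 ↔ R4
R5 ← R5 + (10/9)·R3: [0, 0, 0, -175/9, -25/9, 250/9]
R5 ← R5 + (25/18)·R4: [0, 0, 0, 0, 0, 0]
4 nonzero rows, so the 5 vectors span a space of dimension 4.
Since 4 < 5, the vectors are linearly dependent.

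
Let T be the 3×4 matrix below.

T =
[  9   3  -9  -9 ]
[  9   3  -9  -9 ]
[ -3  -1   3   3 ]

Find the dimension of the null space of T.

3

Row reduce to echelon form.
R2 ← R2 − R1: [0, 0, 0, 0]
R3 ← R3 + (1/3)·R1: [0, 0, 0, 0]
1 nonzero row, so rank(T) = 1.
T has 4 columns; by rank–nullity, nullity = 4 − 1 = 3.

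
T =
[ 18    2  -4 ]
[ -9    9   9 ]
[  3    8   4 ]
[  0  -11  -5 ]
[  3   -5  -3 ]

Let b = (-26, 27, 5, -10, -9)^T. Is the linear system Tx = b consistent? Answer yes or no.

Row reduce the augmented matrix [T | b].
R2 ← R2 + (1/2)·R1: [0, 10, 7, 14]
R3 ← R3 − (1/6)·R1: [0, 23/3, 14/3, 28/3]
R5 ← R5 − (1/6)·R1: [0, -16/3, -7/3, -14/3]
R3 ← R3 − (23/30)·R2: [0, 0, -7/10, -7/5]
R4 ← R4 + (11/10)·R2: [0, 0, 27/10, 27/5]
R5 ← R5 + (8/15)·R2: [0, 0, 7/5, 14/5]
R4 ← R4 + (27/7)·R3: [0, 0, 0, 0]
R5 ← R5 + (2)·R3: [0, 0, 0, 0]
The echelon form has 3 nonzero rows, and every pivot lies in the first 3 columns, so rank(T) = rank([T|b]) = 3.
The system is consistent.

yes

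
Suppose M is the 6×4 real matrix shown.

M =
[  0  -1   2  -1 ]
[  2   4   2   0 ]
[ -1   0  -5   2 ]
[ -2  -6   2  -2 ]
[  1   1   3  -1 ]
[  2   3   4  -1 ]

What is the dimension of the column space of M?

2

Row reduce to echelon form.
Swap R1 ↔ R2
R3 ← R3 + (1/2)·R1: [0, 2, -4, 2]
R4 ← R4 + R1: [0, -2, 4, -2]
R5 ← R5 − (1/2)·R1: [0, -1, 2, -1]
R6 ← R6 − R1: [0, -1, 2, -1]
R3 ← R3 + (2)·R2: [0, 0, 0, 0]
R4 ← R4 − (2)·R2: [0, 0, 0, 0]
R5 ← R5 − R2: [0, 0, 0, 0]
R6 ← R6 − R2: [0, 0, 0, 0]
Echelon form has 2 nonzero rows, so rank(M) = 2.
The column space has dimension equal to the rank: 2.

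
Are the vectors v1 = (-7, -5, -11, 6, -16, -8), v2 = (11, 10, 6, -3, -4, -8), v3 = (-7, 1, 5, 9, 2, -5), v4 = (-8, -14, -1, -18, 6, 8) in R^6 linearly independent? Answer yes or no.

yes

Form the matrix with these vectors as rows and row reduce.
R2 ← R2 + (11/7)·R1: [0, 15/7, -79/7, 45/7, -204/7, -144/7]
R3 ← R3 − R1: [0, 6, 16, 3, 18, 3]
R4 ← R4 − (8/7)·R1: [0, -58/7, 81/7, -174/7, 170/7, 120/7]
R3 ← R3 − (14/5)·R2: [0, 0, 238/5, -15, 498/5, 303/5]
R4 ← R4 + (58/15)·R2: [0, 0, -481/15, 0, -442/5, -312/5]
R4 ← R4 + (481/714)·R3: [0, 0, 0, -2405/238, -2535/119, -5135/238]
4 nonzero rows, so the 4 vectors span a space of dimension 4.
Since 4 = 4, the vectors are linearly independent.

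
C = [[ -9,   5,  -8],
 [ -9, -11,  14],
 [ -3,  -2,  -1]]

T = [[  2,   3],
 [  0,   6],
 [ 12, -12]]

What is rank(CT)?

First compute CT:
[[-114,  99],
 [150, -261],
 [-18,  -9]]
Now row reduce the product.
R2 ← R2 + (25/19)·R1: [0, -2484/19]
R3 ← R3 − (3/19)·R1: [0, -468/19]
R3 ← R3 − (13/69)·R2: [0, 0]
2 nonzero rows, so rank(CT) = 2.

2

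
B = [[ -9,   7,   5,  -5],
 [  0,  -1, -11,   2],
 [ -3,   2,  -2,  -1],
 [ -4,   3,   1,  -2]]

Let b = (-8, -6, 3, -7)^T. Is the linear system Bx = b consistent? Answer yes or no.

Row reduce the augmented matrix [B | b].
R3 ← R3 − (1/3)·R1: [0, -1/3, -11/3, 2/3, 17/3]
R4 ← R4 − (4/9)·R1: [0, -1/9, -11/9, 2/9, -31/9]
R3 ← R3 − (1/3)·R2: [0, 0, 0, 0, 23/3]
R4 ← R4 − (1/9)·R2: [0, 0, 0, 0, -25/9]
R4 ← R4 + (25/69)·R3: [0, 0, 0, 0, 0]
The echelon form has 3 nonzero rows; the last pivot sits in the augmented column, so rank(B) = 2 but rank([B|b]) = 3.
Since the ranks differ, the system is inconsistent.

no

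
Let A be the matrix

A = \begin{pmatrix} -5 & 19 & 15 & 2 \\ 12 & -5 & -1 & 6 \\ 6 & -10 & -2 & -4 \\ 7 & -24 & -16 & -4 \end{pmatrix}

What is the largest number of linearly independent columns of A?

Row reduce to echelon form.
R2 ← R2 + (12/5)·R1: [0, 203/5, 35, 54/5]
R3 ← R3 + (6/5)·R1: [0, 64/5, 16, -8/5]
R4 ← R4 + (7/5)·R1: [0, 13/5, 5, -6/5]
R3 ← R3 − (64/203)·R2: [0, 0, 144/29, -1016/203]
R4 ← R4 − (13/203)·R2: [0, 0, 80/29, -384/203]
R4 ← R4 − (5/9)·R3: [0, 0, 0, 8/9]
Echelon form has 4 nonzero rows, so rank(A) = 4.
The rank gives the maximum number of linearly independent columns: 4.

4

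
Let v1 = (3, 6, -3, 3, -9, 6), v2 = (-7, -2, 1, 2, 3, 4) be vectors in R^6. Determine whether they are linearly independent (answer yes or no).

yes

Form the matrix with these vectors as rows and row reduce.
R2 ← R2 + (7/3)·R1: [0, 12, -6, 9, -18, 18]
2 nonzero rows, so the 2 vectors span a space of dimension 2.
Since 2 = 2, the vectors are linearly independent.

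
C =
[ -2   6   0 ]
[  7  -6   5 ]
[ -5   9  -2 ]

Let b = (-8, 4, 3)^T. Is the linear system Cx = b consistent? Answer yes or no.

no

Row reduce the augmented matrix [C | b].
R2 ← R2 + (7/2)·R1: [0, 15, 5, -24]
R3 ← R3 − (5/2)·R1: [0, -6, -2, 23]
R3 ← R3 + (2/5)·R2: [0, 0, 0, 67/5]
The echelon form has 3 nonzero rows; the last pivot sits in the augmented column, so rank(C) = 2 but rank([C|b]) = 3.
Since the ranks differ, the system is inconsistent.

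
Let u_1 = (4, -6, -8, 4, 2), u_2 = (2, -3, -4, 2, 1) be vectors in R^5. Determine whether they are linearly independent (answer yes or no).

no

Form the matrix with these vectors as rows and row reduce.
R2 ← R2 − (1/2)·R1: [0, 0, 0, 0, 0]
1 nonzero row, so the 2 vectors span a space of dimension 1.
Since 1 < 2, the vectors are linearly dependent.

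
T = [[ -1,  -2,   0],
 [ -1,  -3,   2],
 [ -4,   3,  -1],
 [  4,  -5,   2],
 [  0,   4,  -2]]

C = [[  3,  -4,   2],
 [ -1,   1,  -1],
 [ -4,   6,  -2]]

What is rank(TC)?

First compute TC:
[[ -1,   2,   0],
 [ -8,  13,  -3],
 [-11,  13,  -9],
 [  9,  -9,   9],
 [  4,  -8,   0]]
Now row reduce the product.
R2 ← R2 − (8)·R1: [0, -3, -3]
R3 ← R3 − (11)·R1: [0, -9, -9]
R4 ← R4 + (9)·R1: [0, 9, 9]
R5 ← R5 + (4)·R1: [0, 0, 0]
R3 ← R3 − (3)·R2: [0, 0, 0]
R4 ← R4 + (3)·R2: [0, 0, 0]
2 nonzero rows, so rank(TC) = 2.

2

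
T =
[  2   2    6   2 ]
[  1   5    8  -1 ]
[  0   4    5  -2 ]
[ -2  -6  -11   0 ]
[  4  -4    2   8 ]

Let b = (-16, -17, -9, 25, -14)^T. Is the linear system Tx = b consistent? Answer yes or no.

yes

Row reduce the augmented matrix [T | b].
R2 ← R2 − (1/2)·R1: [0, 4, 5, -2, -9]
R4 ← R4 + R1: [0, -4, -5, 2, 9]
R5 ← R5 − (2)·R1: [0, -8, -10, 4, 18]
R3 ← R3 − R2: [0, 0, 0, 0, 0]
R4 ← R4 + R2: [0, 0, 0, 0, 0]
R5 ← R5 + (2)·R2: [0, 0, 0, 0, 0]
The echelon form has 2 nonzero rows, and every pivot lies in the first 4 columns, so rank(T) = rank([T|b]) = 2.
The system is consistent.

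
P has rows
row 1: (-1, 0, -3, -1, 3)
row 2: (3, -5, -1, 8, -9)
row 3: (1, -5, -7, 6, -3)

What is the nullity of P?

Row reduce to echelon form.
R2 ← R2 + (3)·R1: [0, -5, -10, 5, 0]
R3 ← R3 + R1: [0, -5, -10, 5, 0]
R3 ← R3 − R2: [0, 0, 0, 0, 0]
2 nonzero rows, so rank(P) = 2.
P has 5 columns; by rank–nullity, nullity = 5 − 2 = 3.

3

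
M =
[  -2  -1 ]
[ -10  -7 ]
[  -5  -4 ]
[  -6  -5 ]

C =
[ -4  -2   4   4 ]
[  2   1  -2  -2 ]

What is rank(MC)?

1

First compute MC:
[[  6,   3,  -6,  -6],
 [ 26,  13, -26, -26],
 [ 12,   6, -12, -12],
 [ 14,   7, -14, -14]]
Now row reduce the product.
R2 ← R2 − (13/3)·R1: [0, 0, 0, 0]
R3 ← R3 − (2)·R1: [0, 0, 0, 0]
R4 ← R4 − (7/3)·R1: [0, 0, 0, 0]
1 nonzero row, so rank(MC) = 1.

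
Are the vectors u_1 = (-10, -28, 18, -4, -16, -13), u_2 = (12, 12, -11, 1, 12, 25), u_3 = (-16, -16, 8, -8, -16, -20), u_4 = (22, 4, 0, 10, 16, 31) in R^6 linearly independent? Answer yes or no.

no

Form the matrix with these vectors as rows and row reduce.
R2 ← R2 + (6/5)·R1: [0, -108/5, 53/5, -19/5, -36/5, 47/5]
R3 ← R3 − (8/5)·R1: [0, 144/5, -104/5, -8/5, 48/5, 4/5]
R4 ← R4 + (11/5)·R1: [0, -288/5, 198/5, 6/5, -96/5, 12/5]
R3 ← R3 + (4/3)·R2: [0, 0, -20/3, -20/3, 0, 40/3]
R4 ← R4 − (8/3)·R2: [0, 0, 34/3, 34/3, 0, -68/3]
R4 ← R4 + (17/10)·R3: [0, 0, 0, 0, 0, 0]
3 nonzero rows, so the 4 vectors span a space of dimension 3.
Since 3 < 4, the vectors are linearly dependent.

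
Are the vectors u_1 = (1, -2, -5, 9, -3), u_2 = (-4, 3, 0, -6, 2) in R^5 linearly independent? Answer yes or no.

yes

Form the matrix with these vectors as rows and row reduce.
R2 ← R2 + (4)·R1: [0, -5, -20, 30, -10]
2 nonzero rows, so the 2 vectors span a space of dimension 2.
Since 2 = 2, the vectors are linearly independent.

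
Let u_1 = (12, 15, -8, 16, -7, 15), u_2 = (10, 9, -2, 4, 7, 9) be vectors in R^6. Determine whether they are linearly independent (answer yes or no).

yes

Form the matrix with these vectors as rows and row reduce.
R2 ← R2 − (5/6)·R1: [0, -7/2, 14/3, -28/3, 77/6, -7/2]
2 nonzero rows, so the 2 vectors span a space of dimension 2.
Since 2 = 2, the vectors are linearly independent.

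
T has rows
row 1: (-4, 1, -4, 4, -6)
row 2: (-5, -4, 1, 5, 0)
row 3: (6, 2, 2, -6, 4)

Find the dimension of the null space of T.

3

Row reduce to echelon form.
R2 ← R2 − (5/4)·R1: [0, -21/4, 6, 0, 15/2]
R3 ← R3 + (3/2)·R1: [0, 7/2, -4, 0, -5]
R3 ← R3 + (2/3)·R2: [0, 0, 0, 0, 0]
2 nonzero rows, so rank(T) = 2.
T has 5 columns; by rank–nullity, nullity = 5 − 2 = 3.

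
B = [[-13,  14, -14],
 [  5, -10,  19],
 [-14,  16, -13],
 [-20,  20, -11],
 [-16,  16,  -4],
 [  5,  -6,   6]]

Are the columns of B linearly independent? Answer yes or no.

yes

Row reduce B to echelon form.
R2 ← R2 + (5/13)·R1: [0, -60/13, 177/13]
R3 ← R3 − (14/13)·R1: [0, 12/13, 27/13]
R4 ← R4 − (20/13)·R1: [0, -20/13, 137/13]
R5 ← R5 − (16/13)·R1: [0, -16/13, 172/13]
R6 ← R6 + (5/13)·R1: [0, -8/13, 8/13]
R3 ← R3 + (1/5)·R2: [0, 0, 24/5]
R4 ← R4 − (1/3)·R2: [0, 0, 6]
R5 ← R5 − (4/15)·R2: [0, 0, 48/5]
R6 ← R6 − (2/15)·R2: [0, 0, -6/5]
R4 ← R4 − (5/4)·R3: [0, 0, 0]
R5 ← R5 − (2)·R3: [0, 0, 0]
R6 ← R6 + (1/4)·R3: [0, 0, 0]
3 pivots among 3 columns.
Every column is a pivot column, so the columns are linearly independent.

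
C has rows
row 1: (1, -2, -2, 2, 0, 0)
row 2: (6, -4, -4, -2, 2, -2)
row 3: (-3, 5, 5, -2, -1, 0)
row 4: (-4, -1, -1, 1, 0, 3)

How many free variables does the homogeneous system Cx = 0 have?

3

Row reduce to echelon form.
R2 ← R2 − (6)·R1: [0, 8, 8, -14, 2, -2]
R3 ← R3 + (3)·R1: [0, -1, -1, 4, -1, 0]
R4 ← R4 + (4)·R1: [0, -9, -9, 9, 0, 3]
R3 ← R3 + (1/8)·R2: [0, 0, 0, 9/4, -3/4, -1/4]
R4 ← R4 + (9/8)·R2: [0, 0, 0, -27/4, 9/4, 3/4]
R4 ← R4 + (3)·R3: [0, 0, 0, 0, 0, 0]
3 nonzero rows, so rank(C) = 3.
C has 6 columns; by rank–nullity, nullity = 6 − 3 = 3.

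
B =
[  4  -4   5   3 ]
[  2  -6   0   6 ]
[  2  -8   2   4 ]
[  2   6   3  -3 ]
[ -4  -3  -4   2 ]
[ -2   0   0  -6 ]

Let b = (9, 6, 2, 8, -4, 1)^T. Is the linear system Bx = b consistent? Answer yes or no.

Row reduce the augmented matrix [B | b].
R2 ← R2 − (1/2)·R1: [0, -4, -5/2, 9/2, 3/2]
R3 ← R3 − (1/2)·R1: [0, -6, -1/2, 5/2, -5/2]
R4 ← R4 − (1/2)·R1: [0, 8, 1/2, -9/2, 7/2]
R5 ← R5 + R1: [0, -7, 1, 5, 5]
R6 ← R6 + (1/2)·R1: [0, -2, 5/2, -9/2, 11/2]
R3 ← R3 − (3/2)·R2: [0, 0, 13/4, -17/4, -19/4]
R4 ← R4 + (2)·R2: [0, 0, -9/2, 9/2, 13/2]
R5 ← R5 − (7/4)·R2: [0, 0, 43/8, -23/8, 19/8]
R6 ← R6 − (1/2)·R2: [0, 0, 15/4, -27/4, 19/4]
R4 ← R4 + (18/13)·R3: [0, 0, 0, -18/13, -1/13]
R5 ← R5 − (43/26)·R3: [0, 0, 0, 54/13, 133/13]
R6 ← R6 − (15/13)·R3: [0, 0, 0, -24/13, 133/13]
R5 ← R5 + (3)·R4: [0, 0, 0, 0, 10]
R6 ← R6 − (4/3)·R4: [0, 0, 0, 0, 31/3]
R6 ← R6 − (31/30)·R5: [0, 0, 0, 0, 0]
The echelon form has 5 nonzero rows; the last pivot sits in the augmented column, so rank(B) = 4 but rank([B|b]) = 5.
Since the ranks differ, the system is inconsistent.

no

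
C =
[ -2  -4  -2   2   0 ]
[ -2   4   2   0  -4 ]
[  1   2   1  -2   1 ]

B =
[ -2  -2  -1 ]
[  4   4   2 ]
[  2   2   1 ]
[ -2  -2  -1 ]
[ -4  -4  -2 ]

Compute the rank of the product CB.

First compute CB:
[[-20, -20, -10],
 [ 40,  40,  20],
 [  8,   8,   4]]
Now row reduce the product.
R2 ← R2 + (2)·R1: [0, 0, 0]
R3 ← R3 + (2/5)·R1: [0, 0, 0]
1 nonzero row, so rank(CB) = 1.

1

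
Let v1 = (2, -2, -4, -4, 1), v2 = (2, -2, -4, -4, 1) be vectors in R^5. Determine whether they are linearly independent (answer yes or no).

no

Form the matrix with these vectors as rows and row reduce.
R2 ← R2 − R1: [0, 0, 0, 0, 0]
1 nonzero row, so the 2 vectors span a space of dimension 1.
Since 1 < 2, the vectors are linearly dependent.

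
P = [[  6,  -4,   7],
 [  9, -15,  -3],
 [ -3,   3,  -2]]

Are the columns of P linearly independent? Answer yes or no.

Row reduce P to echelon form.
R2 ← R2 − (3/2)·R1: [0, -9, -27/2]
R3 ← R3 + (1/2)·R1: [0, 1, 3/2]
R3 ← R3 + (1/9)·R2: [0, 0, 0]
2 pivots among 3 columns.
Only 2 < 3 pivot columns, so the columns are linearly dependent.

no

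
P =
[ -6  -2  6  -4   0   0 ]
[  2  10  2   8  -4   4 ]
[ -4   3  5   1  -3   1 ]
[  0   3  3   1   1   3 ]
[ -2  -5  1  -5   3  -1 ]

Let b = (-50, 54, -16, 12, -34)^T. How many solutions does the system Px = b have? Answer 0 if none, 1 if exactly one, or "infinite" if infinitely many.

infinite

Row reduce the augmented matrix [P | b].
R2 ← R2 + (1/3)·R1: [0, 28/3, 4, 20/3, -4, 4, 112/3]
R3 ← R3 − (2/3)·R1: [0, 13/3, 1, 11/3, -3, 1, 52/3]
R5 ← R5 − (1/3)·R1: [0, -13/3, -1, -11/3, 3, -1, -52/3]
R3 ← R3 − (13/28)·R2: [0, 0, -6/7, 4/7, -8/7, -6/7, 0]
R4 ← R4 − (9/28)·R2: [0, 0, 12/7, -8/7, 16/7, 12/7, 0]
R5 ← R5 + (13/28)·R2: [0, 0, 6/7, -4/7, 8/7, 6/7, 0]
R4 ← R4 + (2)·R3: [0, 0, 0, 0, 0, 0, 0]
R5 ← R5 + R3: [0, 0, 0, 0, 0, 0, 0]
The echelon form has 3 nonzero rows, and every pivot lies in the first 6 columns, so rank(P) = rank([P|b]) = 3.
The system is consistent.
rank = 3 < 6 unknowns, so there are infinitely many solutions.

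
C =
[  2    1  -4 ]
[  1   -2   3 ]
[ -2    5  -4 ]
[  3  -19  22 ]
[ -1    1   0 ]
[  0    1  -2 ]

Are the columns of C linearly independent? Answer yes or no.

yes

Row reduce C to echelon form.
R2 ← R2 − (1/2)·R1: [0, -5/2, 5]
R3 ← R3 + R1: [0, 6, -8]
R4 ← R4 − (3/2)·R1: [0, -41/2, 28]
R5 ← R5 + (1/2)·R1: [0, 3/2, -2]
R3 ← R3 + (12/5)·R2: [0, 0, 4]
R4 ← R4 − (41/5)·R2: [0, 0, -13]
R5 ← R5 + (3/5)·R2: [0, 0, 1]
R6 ← R6 + (2/5)·R2: [0, 0, 0]
R4 ← R4 + (13/4)·R3: [0, 0, 0]
R5 ← R5 − (1/4)·R3: [0, 0, 0]
3 pivots among 3 columns.
Every column is a pivot column, so the columns are linearly independent.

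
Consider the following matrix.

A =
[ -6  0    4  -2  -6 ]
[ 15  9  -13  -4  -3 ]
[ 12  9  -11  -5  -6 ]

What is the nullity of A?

3

Row reduce to echelon form.
R2 ← R2 + (5/2)·R1: [0, 9, -3, -9, -18]
R3 ← R3 + (2)·R1: [0, 9, -3, -9, -18]
R3 ← R3 − R2: [0, 0, 0, 0, 0]
2 nonzero rows, so rank(A) = 2.
A has 5 columns; by rank–nullity, nullity = 5 − 2 = 3.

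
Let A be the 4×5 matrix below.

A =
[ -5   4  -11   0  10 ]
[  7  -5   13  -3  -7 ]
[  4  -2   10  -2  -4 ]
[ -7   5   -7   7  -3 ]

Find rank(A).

3

Row reduce to echelon form.
R2 ← R2 + (7/5)·R1: [0, 3/5, -12/5, -3, 7]
R3 ← R3 + (4/5)·R1: [0, 6/5, 6/5, -2, 4]
R4 ← R4 − (7/5)·R1: [0, -3/5, 42/5, 7, -17]
R3 ← R3 − (2)·R2: [0, 0, 6, 4, -10]
R4 ← R4 + R2: [0, 0, 6, 4, -10]
R4 ← R4 − R3: [0, 0, 0, 0, 0]
Echelon form has 3 nonzero rows, so rank(A) = 3.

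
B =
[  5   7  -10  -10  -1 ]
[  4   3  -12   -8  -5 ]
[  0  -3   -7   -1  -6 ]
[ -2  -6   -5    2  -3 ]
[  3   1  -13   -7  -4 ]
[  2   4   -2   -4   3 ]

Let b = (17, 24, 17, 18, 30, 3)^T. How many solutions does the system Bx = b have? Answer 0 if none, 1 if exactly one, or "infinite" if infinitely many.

1

Row reduce the augmented matrix [B | b].
R2 ← R2 − (4/5)·R1: [0, -13/5, -4, 0, -21/5, 52/5]
R4 ← R4 + (2/5)·R1: [0, -16/5, -9, -2, -17/5, 124/5]
R5 ← R5 − (3/5)·R1: [0, -16/5, -7, -1, -17/5, 99/5]
R6 ← R6 − (2/5)·R1: [0, 6/5, 2, 0, 17/5, -19/5]
R3 ← R3 − (15/13)·R2: [0, 0, -31/13, -1, -15/13, 5]
R4 ← R4 − (16/13)·R2: [0, 0, -53/13, -2, 23/13, 12]
R5 ← R5 − (16/13)·R2: [0, 0, -27/13, -1, 23/13, 7]
R6 ← R6 + (6/13)·R2: [0, 0, 2/13, 0, 19/13, 1]
R4 ← R4 − (53/31)·R3: [0, 0, 0, -9/31, 116/31, 107/31]
R5 ← R5 − (27/31)·R3: [0, 0, 0, -4/31, 86/31, 82/31]
R6 ← R6 + (2/31)·R3: [0, 0, 0, -2/31, 43/31, 41/31]
R5 ← R5 − (4/9)·R4: [0, 0, 0, 0, 10/9, 10/9]
R6 ← R6 − (2/9)·R4: [0, 0, 0, 0, 5/9, 5/9]
R6 ← R6 − (1/2)·R5: [0, 0, 0, 0, 0, 0]
The echelon form has 5 nonzero rows, and every pivot lies in the first 5 columns, so rank(B) = rank([B|b]) = 5.
The system is consistent.
rank = 5 = number of unknowns, so the solution is unique.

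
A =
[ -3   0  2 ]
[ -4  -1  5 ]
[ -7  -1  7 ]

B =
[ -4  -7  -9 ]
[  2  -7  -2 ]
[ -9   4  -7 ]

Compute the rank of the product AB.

2

First compute AB:
[[ -6,  29,  13],
 [-31,  55,   3],
 [-37,  84,  16]]
Now row reduce the product.
R2 ← R2 − (31/6)·R1: [0, -569/6, -385/6]
R3 ← R3 − (37/6)·R1: [0, -569/6, -385/6]
R3 ← R3 − R2: [0, 0, 0]
2 nonzero rows, so rank(AB) = 2.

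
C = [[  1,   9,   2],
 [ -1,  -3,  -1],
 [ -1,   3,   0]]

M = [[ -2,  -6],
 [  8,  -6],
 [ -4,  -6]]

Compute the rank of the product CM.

First compute CM:
[[ 62, -72],
 [-18,  30],
 [ 26, -12]]
Now row reduce the product.
R2 ← R2 + (9/31)·R1: [0, 282/31]
R3 ← R3 − (13/31)·R1: [0, 564/31]
R3 ← R3 − (2)·R2: [0, 0]
2 nonzero rows, so rank(CM) = 2.

2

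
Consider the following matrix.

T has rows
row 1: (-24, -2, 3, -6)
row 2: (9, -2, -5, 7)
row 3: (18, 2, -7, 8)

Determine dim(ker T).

1

Row reduce to echelon form.
R2 ← R2 + (3/8)·R1: [0, -11/4, -31/8, 19/4]
R3 ← R3 + (3/4)·R1: [0, 1/2, -19/4, 7/2]
R3 ← R3 + (2/11)·R2: [0, 0, -60/11, 48/11]
3 nonzero rows, so rank(T) = 3.
T has 4 columns; by rank–nullity, nullity = 4 − 3 = 1.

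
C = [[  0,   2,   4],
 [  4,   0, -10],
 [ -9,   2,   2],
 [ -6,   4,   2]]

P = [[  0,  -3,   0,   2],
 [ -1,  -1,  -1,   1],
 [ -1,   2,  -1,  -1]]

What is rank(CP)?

2

First compute CP:
[[ -6,   6,  -6,  -2],
 [ 10, -32,  10,  18],
 [ -4,  29,  -4, -18],
 [ -6,  18,  -6, -10]]
Now row reduce the product.
R2 ← R2 + (5/3)·R1: [0, -22, 0, 44/3]
R3 ← R3 − (2/3)·R1: [0, 25, 0, -50/3]
R4 ← R4 − R1: [0, 12, 0, -8]
R3 ← R3 + (25/22)·R2: [0, 0, 0, 0]
R4 ← R4 + (6/11)·R2: [0, 0, 0, 0]
2 nonzero rows, so rank(CP) = 2.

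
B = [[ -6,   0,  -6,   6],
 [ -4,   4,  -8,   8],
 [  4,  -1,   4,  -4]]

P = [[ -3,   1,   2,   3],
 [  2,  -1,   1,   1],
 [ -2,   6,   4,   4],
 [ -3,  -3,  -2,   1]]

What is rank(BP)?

3

First compute BP:
[[ 12, -60, -48, -36],
 [ 12, -80, -52, -32],
 [-10,  41,  31,  23]]
Now row reduce the product.
R2 ← R2 − R1: [0, -20, -4, 4]
R3 ← R3 + (5/6)·R1: [0, -9, -9, -7]
R3 ← R3 − (9/20)·R2: [0, 0, -36/5, -44/5]
3 nonzero rows, so rank(BP) = 3.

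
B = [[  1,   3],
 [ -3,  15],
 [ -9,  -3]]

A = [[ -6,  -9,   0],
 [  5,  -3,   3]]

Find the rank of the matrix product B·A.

First compute BA:
[[  9, -18,   9],
 [ 93, -18,  45],
 [ 39,  90,  -9]]
Now row reduce the product.
R2 ← R2 − (31/3)·R1: [0, 168, -48]
R3 ← R3 − (13/3)·R1: [0, 168, -48]
R3 ← R3 − R2: [0, 0, 0]
2 nonzero rows, so rank(BA) = 2.

2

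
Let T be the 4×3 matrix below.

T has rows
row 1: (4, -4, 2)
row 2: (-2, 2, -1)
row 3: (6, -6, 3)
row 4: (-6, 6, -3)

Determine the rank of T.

1

Row reduce to echelon form.
R2 ← R2 + (1/2)·R1: [0, 0, 0]
R3 ← R3 − (3/2)·R1: [0, 0, 0]
R4 ← R4 + (3/2)·R1: [0, 0, 0]
Echelon form has 1 nonzero row, so rank(T) = 1.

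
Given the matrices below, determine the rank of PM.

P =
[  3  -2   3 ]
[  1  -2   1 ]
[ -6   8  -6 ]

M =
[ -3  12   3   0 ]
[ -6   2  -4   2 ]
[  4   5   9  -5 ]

First compute PM:
[[ 15,  47,  44, -19],
 [ 13,  13,  20,  -9],
 [-54, -86, -104,  46]]
Now row reduce the product.
R2 ← R2 − (13/15)·R1: [0, -416/15, -272/15, 112/15]
R3 ← R3 + (18/5)·R1: [0, 416/5, 272/5, -112/5]
R3 ← R3 + (3)·R2: [0, 0, 0, 0]
2 nonzero rows, so rank(PM) = 2.

2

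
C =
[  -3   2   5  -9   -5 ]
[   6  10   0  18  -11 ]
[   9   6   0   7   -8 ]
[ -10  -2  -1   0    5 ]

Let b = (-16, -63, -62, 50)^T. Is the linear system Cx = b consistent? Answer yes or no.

yes

Row reduce the augmented matrix [C | b].
R2 ← R2 + (2)·R1: [0, 14, 10, 0, -21, -95]
R3 ← R3 + (3)·R1: [0, 12, 15, -20, -23, -110]
R4 ← R4 − (10/3)·R1: [0, -26/3, -53/3, 30, 65/3, 310/3]
R3 ← R3 − (6/7)·R2: [0, 0, 45/7, -20, -5, -200/7]
R4 ← R4 + (13/21)·R2: [0, 0, -241/21, 30, 26/3, 935/21]
R4 ← R4 + (241/135)·R3: [0, 0, 0, -154/27, -7/27, -175/27]
The echelon form has 4 nonzero rows, and every pivot lies in the first 5 columns, so rank(C) = rank([C|b]) = 4.
The system is consistent.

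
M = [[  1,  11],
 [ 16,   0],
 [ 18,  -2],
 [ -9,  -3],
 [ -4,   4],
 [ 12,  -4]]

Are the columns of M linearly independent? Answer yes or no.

Row reduce M to echelon form.
R2 ← R2 − (16)·R1: [0, -176]
R3 ← R3 − (18)·R1: [0, -200]
R4 ← R4 + (9)·R1: [0, 96]
R5 ← R5 + (4)·R1: [0, 48]
R6 ← R6 − (12)·R1: [0, -136]
R3 ← R3 − (25/22)·R2: [0, 0]
R4 ← R4 + (6/11)·R2: [0, 0]
R5 ← R5 + (3/11)·R2: [0, 0]
R6 ← R6 − (17/22)·R2: [0, 0]
2 pivots among 2 columns.
Every column is a pivot column, so the columns are linearly independent.

yes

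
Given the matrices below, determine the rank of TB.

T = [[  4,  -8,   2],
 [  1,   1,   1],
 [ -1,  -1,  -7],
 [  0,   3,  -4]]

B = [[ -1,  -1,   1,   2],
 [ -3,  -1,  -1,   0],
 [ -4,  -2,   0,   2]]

First compute TB:
[[ 12,   0,  12,  12],
 [ -8,  -4,   0,   4],
 [ 32,  16,   0, -16],
 [  7,   5,  -3,  -8]]
Now row reduce the product.
R2 ← R2 + (2/3)·R1: [0, -4, 8, 12]
R3 ← R3 − (8/3)·R1: [0, 16, -32, -48]
R4 ← R4 − (7/12)·R1: [0, 5, -10, -15]
R3 ← R3 + (4)·R2: [0, 0, 0, 0]
R4 ← R4 + (5/4)·R2: [0, 0, 0, 0]
2 nonzero rows, so rank(TB) = 2.

2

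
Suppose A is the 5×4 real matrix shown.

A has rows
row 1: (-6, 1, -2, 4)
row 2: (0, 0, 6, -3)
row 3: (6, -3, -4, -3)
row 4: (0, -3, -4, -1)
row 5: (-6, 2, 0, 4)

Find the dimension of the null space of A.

Row reduce to echelon form.
R3 ← R3 + R1: [0, -2, -6, 1]
R5 ← R5 − R1: [0, 1, 2, 0]
Swap R2 ↔ R3
R4 ← R4 − (3/2)·R2: [0, 0, 5, -5/2]
R5 ← R5 + (1/2)·R2: [0, 0, -1, 1/2]
R4 ← R4 − (5/6)·R3: [0, 0, 0, 0]
R5 ← R5 + (1/6)·R3: [0, 0, 0, 0]
3 nonzero rows, so rank(A) = 3.
A has 4 columns; by rank–nullity, nullity = 4 − 3 = 1.

1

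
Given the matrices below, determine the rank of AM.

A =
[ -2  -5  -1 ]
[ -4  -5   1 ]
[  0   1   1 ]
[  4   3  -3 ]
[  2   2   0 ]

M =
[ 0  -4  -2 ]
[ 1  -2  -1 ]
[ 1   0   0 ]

2

First compute AM:
[[ -6,  18,   9],
 [ -4,  26,  13],
 [  2,  -2,  -1],
 [  0, -22, -11],
 [  2, -12,  -6]]
Now row reduce the product.
R2 ← R2 − (2/3)·R1: [0, 14, 7]
R3 ← R3 + (1/3)·R1: [0, 4, 2]
R5 ← R5 + (1/3)·R1: [0, -6, -3]
R3 ← R3 − (2/7)·R2: [0, 0, 0]
R4 ← R4 + (11/7)·R2: [0, 0, 0]
R5 ← R5 + (3/7)·R2: [0, 0, 0]
2 nonzero rows, so rank(AM) = 2.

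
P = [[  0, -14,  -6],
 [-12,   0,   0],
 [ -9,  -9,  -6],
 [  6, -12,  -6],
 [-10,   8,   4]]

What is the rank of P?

3

Row reduce to echelon form.
Swap R1 ↔ R2
R3 ← R3 − (3/4)·R1: [0, -9, -6]
R4 ← R4 + (1/2)·R1: [0, -12, -6]
R5 ← R5 − (5/6)·R1: [0, 8, 4]
R3 ← R3 − (9/14)·R2: [0, 0, -15/7]
R4 ← R4 − (6/7)·R2: [0, 0, -6/7]
R5 ← R5 + (4/7)·R2: [0, 0, 4/7]
R4 ← R4 − (2/5)·R3: [0, 0, 0]
R5 ← R5 + (4/15)·R3: [0, 0, 0]
Echelon form has 3 nonzero rows, so rank(P) = 3.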